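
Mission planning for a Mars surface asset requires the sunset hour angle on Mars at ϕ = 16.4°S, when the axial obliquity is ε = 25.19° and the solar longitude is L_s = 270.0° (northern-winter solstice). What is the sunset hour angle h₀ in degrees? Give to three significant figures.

Solar declination: sin δ = sin ε · sin L_s = sin 25.19° × sin 270.0° = -0.42562, so δ = -25.190°.
cos h₀ = −tan ϕ · tan δ = −tan(-16.4°) × tan(-25.190°) = -0.1384, so h₀ = 1.7097 rad = 97.96°.

h₀ = 98.0°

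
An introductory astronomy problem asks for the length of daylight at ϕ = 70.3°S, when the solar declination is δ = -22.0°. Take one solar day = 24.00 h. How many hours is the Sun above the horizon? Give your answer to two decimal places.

24.00 h

Sunrise equation: cos h₀ = −tan ϕ · tan δ = -1.1284 ≤ −1, so the Sun never sets (polar day) and h₀ = π.
Daylight = 2h₀/(2π) × 24.00 h = (3.1416/π) × 24.00 = 24.00 h.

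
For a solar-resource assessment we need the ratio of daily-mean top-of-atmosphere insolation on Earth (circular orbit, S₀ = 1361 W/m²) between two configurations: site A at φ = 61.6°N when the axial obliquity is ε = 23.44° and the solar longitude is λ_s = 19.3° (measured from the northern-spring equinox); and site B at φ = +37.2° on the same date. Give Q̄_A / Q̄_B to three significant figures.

— Configuration A (φ=+61.6°):
Solar declination: sin δ = sin ε · sin λ_s = sin 23.44° × sin 19.3° = 0.13147, so δ = +7.555°.
cos H₀ = −tan(+61.6°) tan(+7.555°) = -0.2453, H₀ = 1.8186 rad.
Bracket: H₀ sin φ sin δ + cos φ cos δ sin H₀ = 1.8186×0.87965×0.13147 + 0.47562×0.99132×0.96945 = 0.210317 + 0.457088 = 0.667405.
Q̄ = (S₀/π) × [bracket] = (1361/π) × 0.667405 = 289.13 W/m².
— Configuration B (φ=+37.2°):
cos H₀ = −tan(+37.2°) tan(+7.555°) = -0.1007, H₀ = 1.6716 rad.
Bracket: H₀ sin φ sin δ + cos φ cos δ sin H₀ = 1.6716×0.60460×0.13147 + 0.79653×0.99132×0.99492 = 0.132870 + 0.785605 = 0.918475.
Q̄ = (S₀/π) × [bracket] = (1361/π) × 0.918475 = 397.90 W/m².
Ratio Q̄_A / Q̄_B = 289.13 / 397.90 = 0.7266.

Q̄_A / Q̄_B ≈ 0.727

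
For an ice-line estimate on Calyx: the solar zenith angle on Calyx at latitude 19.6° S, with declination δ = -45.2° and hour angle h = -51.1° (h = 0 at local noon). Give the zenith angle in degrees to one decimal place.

cos θ_z = sin φ sin δ + cos φ cos δ cos h = 0.238027 + 0.416846 = 0.654873.
θ_z = arccos(0.654873) = 49.1°.

θ_z = 49.1°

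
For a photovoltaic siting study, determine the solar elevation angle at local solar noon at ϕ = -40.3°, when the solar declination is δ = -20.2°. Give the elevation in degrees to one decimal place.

69.9°

At local noon the hour angle is zero, so the zenith angle equals |ϕ − δ| = |-40.3° − (-20.200°)| = 20.100°.
Elevation = 90° − 20.100° = 69.9°.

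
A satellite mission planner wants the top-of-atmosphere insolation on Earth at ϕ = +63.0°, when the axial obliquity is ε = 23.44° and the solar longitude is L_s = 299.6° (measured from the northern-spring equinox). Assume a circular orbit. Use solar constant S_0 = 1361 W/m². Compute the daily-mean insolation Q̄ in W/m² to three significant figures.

Solar declination: sin δ = sin ε · sin L_s = sin 23.44° × sin 299.6° = -0.34588, so δ = -20.235°.
cos h₀ = −tan(+63.0°) tan(-20.235°) = 0.7235, h₀ = 0.7620 rad.
Bracket: h₀ sin ϕ sin δ + cos ϕ cos δ sin h₀ = 0.7620×0.89101×-0.34588 + 0.45399×0.93828×0.69036 = -0.234835 + 0.294072 = 0.059237.
Q̄ = (S_0/π) × [bracket] = (1361/π) × 0.059237 = 25.66 W/m².

Q̄ ≈ 25.7 W/m²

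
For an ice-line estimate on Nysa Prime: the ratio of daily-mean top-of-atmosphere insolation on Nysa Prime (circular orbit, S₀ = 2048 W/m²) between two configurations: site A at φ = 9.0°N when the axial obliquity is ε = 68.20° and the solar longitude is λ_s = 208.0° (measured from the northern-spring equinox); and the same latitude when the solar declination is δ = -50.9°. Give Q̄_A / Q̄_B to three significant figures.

— Configuration A (φ=+9.0°):
Solar declination: sin δ = sin ε · sin λ_s = sin 68.20° × sin 208.0° = -0.43590, so δ = -25.842°.
cos H₀ = −tan(+9.0°) tan(-25.842°) = 0.0767, H₀ = 1.4940 rad.
Bracket: H₀ sin φ sin δ + cos φ cos δ sin H₀ = 1.4940×0.15643×-0.43590 + 0.98769×0.90000×0.99705 = -0.101873 + 0.886299 = 0.784426.
Q̄ = (S₀/π) × [bracket] = (2048/π) × 0.784426 = 511.37 W/m².
— Configuration B (φ=+9.0°):
cos H₀ = −tan(+9.0°) tan(-50.900°) = 0.1949, H₀ = 1.3746 rad.
Bracket: H₀ sin φ sin δ + cos φ cos δ sin H₀ = 1.3746×0.15643×-0.77605 + 0.98769×0.63068×0.98082 = -0.166873 + 0.610969 = 0.444096.
Q̄ = (S₀/π) × [bracket] = (2048/π) × 0.444096 = 289.51 W/m².
Ratio Q̄_A / Q̄_B = 511.37 / 289.51 = 1.766.

Q̄_A / Q̄_B ≈ 1.77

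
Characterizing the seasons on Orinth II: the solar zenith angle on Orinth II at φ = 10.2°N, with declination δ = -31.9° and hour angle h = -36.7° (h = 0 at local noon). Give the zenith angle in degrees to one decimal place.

cos θ_z = sin φ sin δ + cos φ cos δ cos h = -0.093578 + 0.669927 = 0.576349.
θ_z = arccos(0.576349) = 54.8°.

θ_z = 54.8°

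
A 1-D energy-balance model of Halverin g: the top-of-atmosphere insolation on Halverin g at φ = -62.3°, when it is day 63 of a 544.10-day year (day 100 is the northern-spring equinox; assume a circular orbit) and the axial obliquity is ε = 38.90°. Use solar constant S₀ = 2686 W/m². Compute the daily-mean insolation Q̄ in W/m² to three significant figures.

Solar longitude: λ_s = 360° × (63 − 100)/544.10 = -24.481°, i.e. -24.481° + 360° = 335.519°.
sin δ = sin 38.90° × sin 335.519° = -0.26022, so δ = -15.083°.
cos H₀ = −tan(-62.3°) tan(-15.083°) = -0.5133, H₀ = 2.1099 rad.
Bracket: H₀ sin φ sin δ + cos φ cos δ sin H₀ = 2.1099×-0.88539×-0.26022 + 0.46484×0.96555×0.85819 = 0.486113 + 0.385178 = 0.871291.
Q̄ = (S₀/π) × [bracket] = (2686/π) × 0.871291 = 744.9 W/m².

Q̄ ≈ 745 W/m²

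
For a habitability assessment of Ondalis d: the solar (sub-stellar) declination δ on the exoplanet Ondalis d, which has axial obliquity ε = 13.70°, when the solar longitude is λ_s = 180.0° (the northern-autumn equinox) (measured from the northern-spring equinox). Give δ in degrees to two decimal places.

sin δ = sin ε · sin λ_s = sin 13.70° × sin 180.0° = 0.000000.
δ = arcsin(0.000000) = +0.00°.

δ = +0.00°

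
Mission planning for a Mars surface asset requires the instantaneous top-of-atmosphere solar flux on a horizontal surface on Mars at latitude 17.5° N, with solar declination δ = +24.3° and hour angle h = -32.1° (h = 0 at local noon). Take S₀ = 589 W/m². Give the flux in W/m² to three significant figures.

cos θ_z = sin φ sin δ + cos φ cos δ cos h = 0.123745 + 0.736336 = 0.860081.
Flux = S₀ · cos θ_z = 589 × 0.860081 = 506.6 W/m².

507 W/m²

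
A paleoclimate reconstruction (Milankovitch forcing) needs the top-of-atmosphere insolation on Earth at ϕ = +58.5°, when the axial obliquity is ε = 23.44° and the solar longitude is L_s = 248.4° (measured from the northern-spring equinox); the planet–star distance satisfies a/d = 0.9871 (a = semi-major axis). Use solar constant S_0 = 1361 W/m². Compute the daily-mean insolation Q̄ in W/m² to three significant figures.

Q̄ ≈ 40.8 W/m²

Solar declination: sin δ = sin ε · sin L_s = sin 23.44° × sin 248.4° = -0.36985, so δ = -21.707°.
cos h₀ = −tan(+58.5°) tan(-21.707°) = 0.6496, h₀ = 0.8637 rad.
Bracket: h₀ sin ϕ sin δ + cos ϕ cos δ sin h₀ = 0.8637×0.85264×-0.36985 + 0.52250×0.92909×0.76027 = -0.272367 + 0.369073 = 0.096706.
Inverse-square distance factor (a/d)² = 0.9871² = 0.974366.
Q̄ = (S_0/π) × 0.974366 × [bracket] = (1361/π) × 0.974366 × 0.096706 = 40.82 W/m².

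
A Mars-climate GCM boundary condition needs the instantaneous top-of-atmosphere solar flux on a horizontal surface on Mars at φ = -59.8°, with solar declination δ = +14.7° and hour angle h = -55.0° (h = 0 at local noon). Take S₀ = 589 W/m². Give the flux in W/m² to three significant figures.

35.2 W/m²

cos θ_z = sin φ sin δ + cos φ cos δ cos h = -0.219317 + 0.279076 = 0.059759.
Flux = S₀ · cos θ_z = 589 × 0.059759 = 35.20 W/m².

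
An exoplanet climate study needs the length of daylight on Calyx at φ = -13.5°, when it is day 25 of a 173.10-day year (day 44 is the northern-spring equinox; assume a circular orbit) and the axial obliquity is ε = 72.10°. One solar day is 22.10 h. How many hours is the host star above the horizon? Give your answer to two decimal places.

Solar longitude: λ_s = 360° × (25 − 44)/173.10 = -39.515°, i.e. -39.515° + 360° = 320.485°.
sin δ = sin 72.10° × sin 320.485° = -0.60548, so δ = -37.263°.
cos H₀ = −tan φ · tan δ = −tan(-13.5°) × tan(-37.263°) = -0.1826, so H₀ = 1.7545 rad = 100.52°.
Daylight = 2H₀/(2π) × 22.10 h = (1.7545/π) × 22.10 = 12.34 h.

12.34 h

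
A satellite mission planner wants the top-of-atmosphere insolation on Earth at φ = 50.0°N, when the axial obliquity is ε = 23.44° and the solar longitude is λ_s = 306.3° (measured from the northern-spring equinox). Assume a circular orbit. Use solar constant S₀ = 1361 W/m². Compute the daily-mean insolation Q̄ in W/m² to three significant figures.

Q̄ ≈ 118 W/m²

Solar declination: sin δ = sin ε · sin λ_s = sin 23.44° × sin 306.3° = -0.32059, so δ = -18.699°.
cos H₀ = −tan(+50.0°) tan(-18.699°) = 0.4034, H₀ = 1.1556 rad.
Bracket: H₀ sin φ sin δ + cos φ cos δ sin H₀ = 1.1556×0.76604×-0.32059 + 0.64279×0.94722×0.91504 = -0.283798 + 0.557134 = 0.273336.
Q̄ = (S₀/π) × [bracket] = (1361/π) × 0.273336 = 118.4 W/m².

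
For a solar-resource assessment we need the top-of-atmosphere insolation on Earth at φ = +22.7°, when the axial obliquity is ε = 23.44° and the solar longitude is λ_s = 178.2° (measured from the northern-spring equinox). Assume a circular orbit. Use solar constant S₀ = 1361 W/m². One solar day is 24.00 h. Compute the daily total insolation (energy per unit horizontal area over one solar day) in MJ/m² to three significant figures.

Solar declination: sin δ = sin ε · sin λ_s = sin 23.44° × sin 178.2° = 0.01249, so δ = +0.716°.
cos H₀ = −tan(+22.7°) tan(+0.716°) = -0.0052, H₀ = 1.5760 rad.
Bracket: H₀ sin φ sin δ + cos φ cos δ sin H₀ = 1.5760×0.38591×0.01249 + 0.92254×0.99992×0.99999 = 0.007596 + 0.922457 = 0.930053.
Q̄ = (S₀/π) × [bracket] = (1361/π) × 0.930053 = 402.92 W/m².
Daily total = Q̄ × 24.00 h × 3600 s/h = 402.92 × 24.00 × 3600 / 10⁶ = 34.81 MJ/m².

34.8 MJ/m²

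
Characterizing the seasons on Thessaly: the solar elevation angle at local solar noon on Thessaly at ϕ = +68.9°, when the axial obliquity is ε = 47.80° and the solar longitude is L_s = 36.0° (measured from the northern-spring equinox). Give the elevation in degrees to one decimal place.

46.9°

Solar declination: sin δ = sin ε · sin L_s = sin 47.80° × sin 36.0° = 0.43543, so δ = +25.813°.
At local noon the hour angle is zero, so the zenith angle equals |ϕ − δ| = |+68.9° − (+25.813°)| = 43.087°.
Elevation = 90° − 43.087° = 46.9°.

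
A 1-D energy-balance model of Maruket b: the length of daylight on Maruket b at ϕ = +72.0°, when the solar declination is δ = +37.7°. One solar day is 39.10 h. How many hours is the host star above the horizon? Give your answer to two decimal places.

Sunrise equation: cos h₀ = −tan ϕ · tan δ = -2.3787 ≤ −1, so the host star never sets (polar day) and h₀ = π.
Daylight = 2h₀/(2π) × 39.10 h = (3.1416/π) × 39.10 = 39.10 h.

39.10 h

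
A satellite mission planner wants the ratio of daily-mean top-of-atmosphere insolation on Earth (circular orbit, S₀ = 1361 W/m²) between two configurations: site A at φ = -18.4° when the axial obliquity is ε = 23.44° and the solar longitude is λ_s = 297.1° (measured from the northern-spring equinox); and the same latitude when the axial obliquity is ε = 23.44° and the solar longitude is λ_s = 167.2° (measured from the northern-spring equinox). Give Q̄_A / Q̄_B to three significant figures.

Q̄_A / Q̄_B ≈ 1.19

— Configuration A (φ=-18.4°):
Solar declination: sin δ = sin ε · sin λ_s = sin 23.44° × sin 297.1° = -0.35412, so δ = -20.739°.
cos H₀ = −tan(-18.4°) tan(-20.739°) = -0.1260, H₀ = 1.6971 rad.
Bracket: H₀ sin φ sin δ + cos φ cos δ sin H₀ = 1.6971×-0.31565×-0.35412 + 0.94888×0.93520×0.99204 = 0.189698 + 0.880329 = 1.070027.
Q̄ = (S₀/π) × [bracket] = (1361/π) × 1.070027 = 463.56 W/m².
— Configuration B (φ=-18.4°):
Solar declination: sin δ = sin ε · sin λ_s = sin 23.44° × sin 167.2° = 0.08813, so δ = +5.056°.
cos H₀ = −tan(-18.4°) tan(+5.056°) = 0.0294, H₀ = 1.5414 rad.
Bracket: H₀ sin φ sin δ + cos φ cos δ sin H₀ = 1.5414×-0.31565×0.08813 + 0.94888×0.99611×0.99957 = -0.042879 + 0.944782 = 0.901903.
Q̄ = (S₀/π) × [bracket] = (1361/π) × 0.901903 = 390.72 W/m².
Ratio Q̄_A / Q̄_B = 463.56 / 390.72 = 1.186.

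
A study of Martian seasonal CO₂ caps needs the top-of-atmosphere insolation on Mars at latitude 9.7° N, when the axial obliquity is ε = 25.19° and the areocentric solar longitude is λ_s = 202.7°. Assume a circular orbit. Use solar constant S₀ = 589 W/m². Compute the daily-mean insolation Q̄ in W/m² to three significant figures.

sin δ = sin 25.19° × sin 202.7° = -0.16425, so δ = -9.454°.
cos H₀ = −tan(+9.7°) tan(-9.454°) = 0.0285, H₀ = 1.5423 rad.
Bracket: H₀ sin φ sin δ + cos φ cos δ sin H₀ = 1.5423×0.16849×-0.16425 + 0.98570×0.98642×0.99959 = -0.042682 + 0.971916 = 0.929234.
Q̄ = (S₀/π) × [bracket] = (589/π) × 0.929234 = 174.2 W/m².

Q̄ ≈ 174 W/m²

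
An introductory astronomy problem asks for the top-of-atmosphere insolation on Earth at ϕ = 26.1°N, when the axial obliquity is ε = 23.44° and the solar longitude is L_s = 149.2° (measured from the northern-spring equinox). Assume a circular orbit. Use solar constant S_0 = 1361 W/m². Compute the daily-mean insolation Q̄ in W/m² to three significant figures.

Solar declination: sin δ = sin ε · sin L_s = sin 23.44° × sin 149.2° = 0.20368, so δ = +11.753°.
cos h₀ = −tan(+26.1°) tan(+11.753°) = -0.1019, h₀ = 1.6729 rad.
Bracket: h₀ sin ϕ sin δ + cos ϕ cos δ sin h₀ = 1.6729×0.43994×0.20368 + 0.89803×0.97904×0.99479 = 0.149904 + 0.874627 = 1.024531.
Q̄ = (S_0/π) × [bracket] = (1361/π) × 1.024531 = 443.8 W/m².

Q̄ ≈ 444 W/m²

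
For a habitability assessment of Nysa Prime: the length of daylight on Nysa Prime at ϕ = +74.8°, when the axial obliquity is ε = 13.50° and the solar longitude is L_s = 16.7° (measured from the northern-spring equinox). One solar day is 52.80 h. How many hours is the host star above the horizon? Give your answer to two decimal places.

30.60 h

Solar declination: sin δ = sin ε · sin L_s = sin 13.50° × sin 16.7° = 0.06708, so δ = +3.846°.
cos h₀ = −tan ϕ · tan δ = −tan(+74.8°) × tan(+3.846°) = -0.2475, so h₀ = 1.8209 rad = 104.33°.
Daylight = 2h₀/(2π) × 52.80 h = (1.8209/π) × 52.80 = 30.60 h.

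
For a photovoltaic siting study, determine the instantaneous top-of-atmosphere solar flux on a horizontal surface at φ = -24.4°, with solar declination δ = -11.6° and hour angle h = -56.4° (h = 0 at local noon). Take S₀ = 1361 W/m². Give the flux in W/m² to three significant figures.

cos θ_z = sin φ sin δ + cos φ cos δ cos h = 0.083066 + 0.493671 = 0.576737.
Flux = S₀ · cos θ_z = 1361 × 0.576737 = 784.9 W/m².

785 W/m²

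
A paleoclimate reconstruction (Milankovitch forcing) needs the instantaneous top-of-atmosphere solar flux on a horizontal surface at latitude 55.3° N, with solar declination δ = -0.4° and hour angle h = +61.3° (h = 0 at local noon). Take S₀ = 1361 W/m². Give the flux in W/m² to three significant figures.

364 W/m²

cos θ_z = sin φ sin δ + cos φ cos δ cos h = -0.005740 + 0.273375 = 0.267635.
Flux = S₀ · cos θ_z = 1361 × 0.267635 = 364.3 W/m².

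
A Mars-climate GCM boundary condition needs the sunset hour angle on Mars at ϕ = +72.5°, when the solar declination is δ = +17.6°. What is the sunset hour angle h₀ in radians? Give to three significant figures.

h₀ = 3.14 rad

Sunrise equation: cos h₀ = −tan ϕ · tan δ = -1.0061 ≤ −1, so the Sun never sets (polar day) and h₀ = π.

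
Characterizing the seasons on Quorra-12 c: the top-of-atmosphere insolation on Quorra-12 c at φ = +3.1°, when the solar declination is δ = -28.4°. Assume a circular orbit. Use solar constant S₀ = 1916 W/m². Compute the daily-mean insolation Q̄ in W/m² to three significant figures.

cos H₀ = −tan(+3.1°) tan(-28.400°) = 0.0293, H₀ = 1.5415 rad.
Bracket: H₀ sin φ sin δ + cos φ cos δ sin H₀ = 1.5415×0.05408×-0.47562 + 0.99854×0.87965×0.99957 = -0.039650 + 0.877988 = 0.838338.
Q̄ = (S₀/π) × [bracket] = (1916/π) × 0.838338 = 511.3 W/m².

Q̄ ≈ 511 W/m²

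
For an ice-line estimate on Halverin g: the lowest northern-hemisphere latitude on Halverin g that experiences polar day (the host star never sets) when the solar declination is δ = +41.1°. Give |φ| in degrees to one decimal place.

Polar day requires cos H₀ = −tan φ tan δ ≤ −1, i.e. tan φ tan δ ≥ 1.
The boundary is |tan φ| · |tan δ| = 1, so |φ| = 90° − |δ| = 90° − 41.1° = 48.9° in the northern hemisphere.

|φ| = 48.9°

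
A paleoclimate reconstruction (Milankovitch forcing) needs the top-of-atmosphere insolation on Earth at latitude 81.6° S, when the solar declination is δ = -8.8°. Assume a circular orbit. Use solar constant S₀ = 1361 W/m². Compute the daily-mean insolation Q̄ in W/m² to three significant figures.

Q̄ ≈ 206 W/m²

cos H₀ = −tan(-81.6°) tan(-8.800°) = -1.0484 ≤ −1 ⇒ polar day, H₀ = π.
Bracket: H₀ sin φ sin δ + cos φ cos δ sin H₀ = 3.1416×-0.98927×-0.15299 + 0.14608×0.98823×0.00000 = 0.475476 + 0.000000 = 0.475476.
Q̄ = (S₀/π) × [bracket] = (1361/π) × 0.475476 = 206.0 W/m².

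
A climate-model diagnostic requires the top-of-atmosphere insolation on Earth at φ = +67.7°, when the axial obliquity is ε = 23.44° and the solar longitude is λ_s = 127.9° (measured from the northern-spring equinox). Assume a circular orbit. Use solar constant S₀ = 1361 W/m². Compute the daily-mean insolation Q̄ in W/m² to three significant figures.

Q̄ ≈ 408 W/m²

Solar declination: sin δ = sin ε · sin λ_s = sin 23.44° × sin 127.9° = 0.31389, so δ = +18.294°.
cos H₀ = −tan(+67.7°) tan(+18.294°) = -0.8061, H₀ = 2.5083 rad.
Bracket: H₀ sin φ sin δ + cos φ cos δ sin H₀ = 2.5083×0.92521×0.31389 + 0.37946×0.94946×0.59181 = 0.728446 + 0.213219 = 0.941665.
Q̄ = (S₀/π) × [bracket] = (1361/π) × 0.941665 = 407.9 W/m².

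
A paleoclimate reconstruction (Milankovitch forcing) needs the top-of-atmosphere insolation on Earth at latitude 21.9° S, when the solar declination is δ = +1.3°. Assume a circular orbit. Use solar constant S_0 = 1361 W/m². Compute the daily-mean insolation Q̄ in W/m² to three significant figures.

cos h₀ = −tan(-21.9°) tan(+1.300°) = 0.0091, h₀ = 1.5617 rad.
Bracket: h₀ sin ϕ sin δ + cos ϕ cos δ sin h₀ = 1.5617×-0.37299×0.02269 + 0.92784×0.99974×0.99996 = -0.013217 + 0.927562 = 0.914345.
Q̄ = (S_0/π) × [bracket] = (1361/π) × 0.914345 = 396.1 W/m².

Q̄ ≈ 396 W/m²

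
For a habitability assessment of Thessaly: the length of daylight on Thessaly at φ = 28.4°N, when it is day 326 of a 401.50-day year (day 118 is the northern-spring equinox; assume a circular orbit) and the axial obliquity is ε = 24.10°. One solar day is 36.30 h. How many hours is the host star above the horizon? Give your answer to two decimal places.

Solar longitude: λ_s = 360° × (326 − 118)/401.50 = 186.501°.
sin δ = sin 24.10° × sin 186.501° = -0.04623, so δ = -2.650°.
cos H₀ = −tan φ · tan δ = −tan(+28.4°) × tan(-2.650°) = 0.0250, so H₀ = 1.5458 rad = 88.57°.
Daylight = 2H₀/(2π) × 36.30 h = (1.5458/π) × 36.30 = 17.86 h.

17.86 h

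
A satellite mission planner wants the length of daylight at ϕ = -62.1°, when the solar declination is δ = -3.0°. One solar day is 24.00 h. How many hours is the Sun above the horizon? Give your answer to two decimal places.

12.76 h

cos h₀ = −tan ϕ · tan δ = −tan(-62.1°) × tan(-3.000°) = -0.0990, so h₀ = 1.6699 rad = 95.68°.
Daylight = 2h₀/(2π) × 24.00 h = (1.6699/π) × 24.00 = 12.76 h.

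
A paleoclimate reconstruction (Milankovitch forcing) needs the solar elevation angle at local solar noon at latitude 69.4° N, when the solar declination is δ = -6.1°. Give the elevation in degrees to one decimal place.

14.5°

At local noon the hour angle is zero, so the zenith angle equals |ϕ − δ| = |+69.4° − (-6.100°)| = 75.500°.
Elevation = 90° − 75.500° = 14.5°.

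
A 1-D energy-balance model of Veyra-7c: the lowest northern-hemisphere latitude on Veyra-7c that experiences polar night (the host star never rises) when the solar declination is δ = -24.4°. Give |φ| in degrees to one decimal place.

Polar night requires cos H₀ = −tan φ tan δ ≥ 1, i.e. tan φ tan δ ≤ −1.
The boundary is |tan φ| · |tan δ| = 1, so |φ| = 90° − |δ| = 90° − 24.4° = 65.6° in the northern hemisphere.

|φ| = 65.6°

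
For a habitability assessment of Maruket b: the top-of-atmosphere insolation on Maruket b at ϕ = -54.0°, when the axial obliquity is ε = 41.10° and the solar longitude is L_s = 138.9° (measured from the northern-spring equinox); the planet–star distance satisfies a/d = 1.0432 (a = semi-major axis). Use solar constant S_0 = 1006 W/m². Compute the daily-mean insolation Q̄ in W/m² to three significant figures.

Q̄ ≈ 35.2 W/m²

Solar declination: sin δ = sin ε · sin L_s = sin 41.10° × sin 138.9° = 0.43214, so δ = +25.604°.
cos h₀ = −tan(-54.0°) tan(+25.604°) = 0.6596, h₀ = 0.8506 rad.
Bracket: h₀ sin ϕ sin δ + cos ϕ cos δ sin h₀ = 0.8506×-0.80902×0.43214 + 0.58779×0.90181×0.75165 = -0.297378 + 0.398431 = 0.101053.
Inverse-square distance factor (a/d)² = 1.0432² = 1.088266.
Q̄ = (S_0/π) × 1.088266 × [bracket] = (1006/π) × 1.088266 × 0.101053 = 35.22 W/m².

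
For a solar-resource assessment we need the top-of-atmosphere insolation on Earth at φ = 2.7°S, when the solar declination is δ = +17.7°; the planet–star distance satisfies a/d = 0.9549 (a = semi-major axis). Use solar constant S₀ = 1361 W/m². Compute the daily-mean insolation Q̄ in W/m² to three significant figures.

Q̄ ≈ 367 W/m²

cos H₀ = −tan(-2.7°) tan(+17.700°) = 0.0151, H₀ = 1.5557 rad.
Bracket: H₀ sin φ sin δ + cos φ cos δ sin H₀ = 1.5557×-0.04711×0.30403 + 0.99889×0.95266×0.99989 = -0.022282 + 0.951498 = 0.929216.
Inverse-square distance factor (a/d)² = 0.9549² = 0.911834.
Q̄ = (S₀/π) × 0.911834 × [bracket] = (1361/π) × 0.911834 × 0.929216 = 367.1 W/m².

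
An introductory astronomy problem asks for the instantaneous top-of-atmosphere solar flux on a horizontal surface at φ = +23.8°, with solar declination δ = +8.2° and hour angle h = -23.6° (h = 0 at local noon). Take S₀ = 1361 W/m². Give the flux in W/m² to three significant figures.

cos θ_z = sin φ sin δ + cos φ cos δ cos h = 0.057557 + 0.829863 = 0.887420.
Flux = S₀ · cos θ_z = 1361 × 0.887420 = 1208 W/m².

1.21e+03 W/m²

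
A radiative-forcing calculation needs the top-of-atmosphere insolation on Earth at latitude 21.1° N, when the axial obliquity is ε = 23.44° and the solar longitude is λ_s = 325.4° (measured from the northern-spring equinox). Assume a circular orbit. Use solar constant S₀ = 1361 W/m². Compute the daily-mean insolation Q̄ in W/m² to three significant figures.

Q̄ ≈ 340 W/m²

Solar declination: sin δ = sin ε · sin λ_s = sin 23.44° × sin 325.4° = -0.22588, so δ = -13.055°.
cos H₀ = −tan(+21.1°) tan(-13.055°) = 0.0895, H₀ = 1.4812 rad.
Bracket: H₀ sin φ sin δ + cos φ cos δ sin H₀ = 1.4812×0.36000×-0.22588 + 0.93295×0.97415×0.99599 = -0.120446 + 0.905189 = 0.784743.
Q̄ = (S₀/π) × [bracket] = (1361/π) × 0.784743 = 340.0 W/m².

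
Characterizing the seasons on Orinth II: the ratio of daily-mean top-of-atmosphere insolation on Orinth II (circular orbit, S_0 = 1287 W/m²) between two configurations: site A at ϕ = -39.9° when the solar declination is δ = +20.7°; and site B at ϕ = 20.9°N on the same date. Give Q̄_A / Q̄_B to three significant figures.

— Configuration A (ϕ=-39.9°):
cos h₀ = −tan(-39.9°) tan(+20.700°) = 0.3159, h₀ = 1.2493 rad.
Bracket: h₀ sin ϕ sin δ + cos ϕ cos δ sin h₀ = 1.2493×-0.64145×0.35347 + 0.76717×0.93544×0.94878 = -0.283258 + 0.680884 = 0.397626.
Q̄ = (S_0/π) × [bracket] = (1287/π) × 0.397626 = 162.89 W/m².
— Configuration B (ϕ=+20.9°):
cos h₀ = −tan(+20.9°) tan(+20.700°) = -0.1443, h₀ = 1.7156 rad.
Bracket: h₀ sin ϕ sin δ + cos ϕ cos δ sin h₀ = 1.7156×0.35674×0.35347 + 0.93420×0.93544×0.98953 = 0.216332 + 0.864738 = 1.081070.
Q̄ = (S_0/π) × [bracket] = (1287/π) × 1.081070 = 442.88 W/m².
Ratio Q̄_A / Q̄_B = 162.89 / 442.88 = 0.3678.

Q̄_A / Q̄_B ≈ 0.368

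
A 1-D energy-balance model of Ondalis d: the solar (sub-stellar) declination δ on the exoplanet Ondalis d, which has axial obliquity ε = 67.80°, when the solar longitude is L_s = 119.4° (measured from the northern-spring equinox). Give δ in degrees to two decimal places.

sin δ = sin ε · sin L_s = sin 67.80° × sin 119.4° = 0.806631.
δ = arcsin(0.806631) = +53.77°.

δ = +53.77°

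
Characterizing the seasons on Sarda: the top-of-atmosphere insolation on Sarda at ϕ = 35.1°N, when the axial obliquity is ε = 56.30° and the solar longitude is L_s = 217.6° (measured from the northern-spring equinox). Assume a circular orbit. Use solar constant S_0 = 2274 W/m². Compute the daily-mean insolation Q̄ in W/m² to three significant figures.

Solar declination: sin δ = sin ε · sin L_s = sin 56.30° × sin 217.6° = -0.50761, so δ = -30.505°.
cos h₀ = −tan(+35.1°) tan(-30.505°) = 0.4141, h₀ = 1.1439 rad.
Bracket: h₀ sin ϕ sin δ + cos ϕ cos δ sin h₀ = 1.1439×0.57501×-0.50761 + 0.81815×0.86159×0.91025 = -0.333882 + 0.641644 = 0.307762.
Q̄ = (S_0/π) × [bracket] = (2274/π) × 0.307762 = 222.8 W/m².

Q̄ ≈ 223 W/m²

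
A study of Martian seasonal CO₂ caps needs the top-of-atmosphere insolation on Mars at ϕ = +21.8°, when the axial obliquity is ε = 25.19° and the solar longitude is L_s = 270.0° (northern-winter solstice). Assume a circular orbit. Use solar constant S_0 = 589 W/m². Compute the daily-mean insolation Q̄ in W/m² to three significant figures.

Solar declination: sin δ = sin ε · sin L_s = sin 25.19° × sin 270.0° = -0.42562, so δ = -25.190°.
cos h₀ = −tan(+21.8°) tan(-25.190°) = 0.1881, h₀ = 1.3815 rad.
Bracket: h₀ sin ϕ sin δ + cos ϕ cos δ sin h₀ = 1.3815×0.37137×-0.42562 + 0.92849×0.90490×0.98214 = -0.218363 + 0.825185 = 0.606822.
Q̄ = (S_0/π) × [bracket] = (589/π) × 0.606822 = 113.8 W/m².

Q̄ ≈ 114 W/m²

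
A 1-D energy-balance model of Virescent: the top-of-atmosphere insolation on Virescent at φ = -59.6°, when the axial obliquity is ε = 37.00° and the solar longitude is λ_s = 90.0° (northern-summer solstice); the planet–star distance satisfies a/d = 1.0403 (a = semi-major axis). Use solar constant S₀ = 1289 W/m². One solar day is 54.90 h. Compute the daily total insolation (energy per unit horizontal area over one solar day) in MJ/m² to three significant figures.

0.00 MJ/m²

Solar declination: sin δ = sin ε · sin λ_s = sin 37.00° × sin 90.0° = 0.60182, so δ = +37.000°.
cos H₀ = −tan(-59.6°) tan(+37.000°) = 1.2844 ≥ 1 ⇒ polar night, H₀ = 0 and Q̄ = 0.
Inverse-square distance factor (a/d)² = 1.0403² = 1.082224.
Daily total = Q̄ × 54.90 h × 3600 s/h = 0.00 MJ/m².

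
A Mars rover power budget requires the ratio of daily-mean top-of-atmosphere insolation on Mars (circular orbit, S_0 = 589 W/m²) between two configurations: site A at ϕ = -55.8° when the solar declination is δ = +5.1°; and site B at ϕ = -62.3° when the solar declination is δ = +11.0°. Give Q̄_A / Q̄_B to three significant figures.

Q̄_A / Q̄_B ≈ 2.02

— Configuration A (ϕ=-55.8°):
cos h₀ = −tan(-55.8°) tan(+5.100°) = 0.1313, h₀ = 1.4391 rad.
Bracket: h₀ sin ϕ sin δ + cos ϕ cos δ sin h₀ = 1.4391×-0.82708×0.08889 + 0.56208×0.99604×0.99134 = -0.105801 + 0.555006 = 0.449205.
Q̄ = (S_0/π) × [bracket] = (589/π) × 0.449205 = 84.219 W/m².
— Configuration B (ϕ=-62.3°):
cos h₀ = −tan(-62.3°) tan(+11.000°) = 0.3702, h₀ = 1.1915 rad.
Bracket: h₀ sin ϕ sin δ + cos ϕ cos δ sin h₀ = 1.1915×-0.88539×0.19081 + 0.46484×0.98163×0.92894 = -0.201294 + 0.423876 = 0.222582.
Q̄ = (S_0/π) × [bracket] = (589/π) × 0.222582 = 41.731 W/m².
Ratio Q̄_A / Q̄_B = 84.219 / 41.731 = 2.018.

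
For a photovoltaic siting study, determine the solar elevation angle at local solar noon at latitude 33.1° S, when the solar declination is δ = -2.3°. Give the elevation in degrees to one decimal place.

At local noon the hour angle is zero, so the zenith angle equals |ϕ − δ| = |-33.1° − (-2.300°)| = 30.800°.
Elevation = 90° − 30.800° = 59.2°.

59.2°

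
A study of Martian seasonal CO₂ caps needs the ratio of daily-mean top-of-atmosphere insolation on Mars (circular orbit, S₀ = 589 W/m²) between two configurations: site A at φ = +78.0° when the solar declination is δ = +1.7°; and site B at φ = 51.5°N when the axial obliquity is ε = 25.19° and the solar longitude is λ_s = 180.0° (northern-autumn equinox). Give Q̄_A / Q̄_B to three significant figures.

Q̄_A / Q̄_B ≈ 0.410

— Configuration A (φ=+78.0°):
cos H₀ = −tan(+78.0°) tan(+1.700°) = -0.1396, H₀ = 1.7109 rad.
Bracket: H₀ sin φ sin δ + cos φ cos δ sin H₀ = 1.7109×0.97815×0.02967 + 0.20791×0.99956×0.99020 = 0.049653 + 0.205782 = 0.255435.
Q̄ = (S₀/π) × [bracket] = (589/π) × 0.255435 = 47.890 W/m².
— Configuration B (φ=+51.5°):
Solar declination: sin δ = sin ε · sin λ_s = sin 25.19° × sin 180.0° = 0.00000, so δ = +0.000°.
cos H₀ = −tan(+51.5°) tan(+0.000°) = -0.0000, H₀ = 1.5708 rad.
Bracket: H₀ sin φ sin δ + cos φ cos δ sin H₀ = 1.5708×0.78261×0.00000 + 0.62251×1.00000×1.00000 = 0.000000 + 0.622510 = 0.622510.
Q̄ = (S₀/π) × [bracket] = (589/π) × 0.622510 = 116.71 W/m².
Ratio Q̄_A / Q̄_B = 47.890 / 116.71 = 0.4103.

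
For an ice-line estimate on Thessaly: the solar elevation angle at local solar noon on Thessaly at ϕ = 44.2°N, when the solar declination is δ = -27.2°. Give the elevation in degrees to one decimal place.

18.6°

At local noon the hour angle is zero, so the zenith angle equals |ϕ − δ| = |+44.2° − (-27.200°)| = 71.400°.
Elevation = 90° − 71.400° = 18.6°.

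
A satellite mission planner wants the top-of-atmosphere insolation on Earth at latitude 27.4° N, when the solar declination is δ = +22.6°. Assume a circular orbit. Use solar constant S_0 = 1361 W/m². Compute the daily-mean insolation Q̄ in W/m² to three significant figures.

cos h₀ = −tan(+27.4°) tan(+22.600°) = -0.2158, h₀ = 1.7883 rad.
Bracket: h₀ sin ϕ sin δ + cos ϕ cos δ sin h₀ = 1.7883×0.46020×0.38430 + 0.88782×0.92321×0.97644 = 0.316270 + 0.800333 = 1.116603.
Q̄ = (S_0/π) × [bracket] = (1361/π) × 1.116603 = 483.7 W/m².

Q̄ ≈ 484 W/m²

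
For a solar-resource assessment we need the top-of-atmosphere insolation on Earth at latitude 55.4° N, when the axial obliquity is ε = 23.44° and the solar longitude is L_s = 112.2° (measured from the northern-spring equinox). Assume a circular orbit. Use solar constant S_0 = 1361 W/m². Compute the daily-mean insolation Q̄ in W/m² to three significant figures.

Solar declination: sin δ = sin ε · sin L_s = sin 23.44° × sin 112.2° = 0.36830, so δ = +21.611°.
cos h₀ = −tan(+55.4°) tan(+21.611°) = -0.5742, h₀ = 2.1825 rad.
Bracket: h₀ sin ϕ sin δ + cos ϕ cos δ sin h₀ = 2.1825×0.82314×0.36830 + 0.56784×0.92971×0.81868 = 0.661652 + 0.432203 = 1.093855.
Q̄ = (S_0/π) × [bracket] = (1361/π) × 1.093855 = 473.9 W/m².

Q̄ ≈ 474 W/m²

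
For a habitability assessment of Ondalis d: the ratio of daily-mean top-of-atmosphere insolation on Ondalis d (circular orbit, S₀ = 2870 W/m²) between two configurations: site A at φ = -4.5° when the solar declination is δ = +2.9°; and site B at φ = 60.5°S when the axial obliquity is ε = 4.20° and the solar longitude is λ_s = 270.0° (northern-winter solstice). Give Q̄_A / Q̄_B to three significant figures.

— Configuration A (φ=-4.5°):
cos H₀ = −tan(-4.5°) tan(+2.900°) = 0.0040, H₀ = 1.5668 rad.
Bracket: H₀ sin φ sin δ + cos φ cos δ sin H₀ = 1.5668×-0.07846×0.05059 + 0.99692×0.99872×0.99999 = -0.006219 + 0.995634 = 0.989415.
Q̄ = (S₀/π) × [bracket] = (2870/π) × 0.989415 = 903.88 W/m².
— Configuration B (φ=-60.5°):
Solar declination: sin δ = sin ε · sin λ_s = sin 4.20° × sin 270.0° = -0.07324, so δ = -4.200°.
cos H₀ = −tan(-60.5°) tan(-4.200°) = -0.1298, H₀ = 1.7010 rad.
Bracket: H₀ sin φ sin δ + cos φ cos δ sin H₀ = 1.7010×-0.87036×-0.07324 + 0.49242×0.99731×0.99154 = 0.108431 + 0.486941 = 0.595372.
Q̄ = (S₀/π) × [bracket] = (2870/π) × 0.595372 = 543.90 W/m².
Ratio Q̄_A / Q̄_B = 903.88 / 543.90 = 1.662.

Q̄_A / Q̄_B ≈ 1.66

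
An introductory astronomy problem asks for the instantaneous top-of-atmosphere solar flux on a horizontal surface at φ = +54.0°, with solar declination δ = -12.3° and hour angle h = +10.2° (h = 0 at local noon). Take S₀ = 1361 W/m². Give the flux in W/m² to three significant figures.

cos θ_z = sin φ sin δ + cos φ cos δ cos h = -0.172345 + 0.565217 = 0.392872.
Flux = S₀ · cos θ_z = 1361 × 0.392872 = 534.7 W/m².

535 W/m²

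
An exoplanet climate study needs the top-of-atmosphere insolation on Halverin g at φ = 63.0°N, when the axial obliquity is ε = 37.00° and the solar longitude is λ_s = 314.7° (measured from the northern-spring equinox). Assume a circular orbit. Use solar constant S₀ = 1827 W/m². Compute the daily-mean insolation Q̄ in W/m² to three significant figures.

Q̄ ≈ 4.29 W/m²

Solar declination: sin δ = sin ε · sin λ_s = sin 37.00° × sin 314.7° = -0.42777, so δ = -25.326°.
cos H₀ = −tan(+63.0°) tan(-25.326°) = 0.9288, H₀ = 0.3796 rad.
Bracket: H₀ sin φ sin δ + cos φ cos δ sin H₀ = 0.3796×0.89101×-0.42777 + 0.45399×0.90389×0.37054 = -0.144684 + 0.152054 = 0.007370.
Q̄ = (S₀/π) × [bracket] = (1827/π) × 0.007370 = 4.286 W/m².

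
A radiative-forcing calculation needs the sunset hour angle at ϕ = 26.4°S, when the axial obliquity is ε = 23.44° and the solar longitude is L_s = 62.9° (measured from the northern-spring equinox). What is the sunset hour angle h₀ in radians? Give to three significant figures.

h₀ = 1.38 rad

Solar declination: sin δ = sin ε · sin L_s = sin 23.44° × sin 62.9° = 0.35412, so δ = +20.739°.
cos h₀ = −tan ϕ · tan δ = −tan(-26.4°) × tan(+20.739°) = 0.1880, so h₀ = 1.3817 rad = 79.17°.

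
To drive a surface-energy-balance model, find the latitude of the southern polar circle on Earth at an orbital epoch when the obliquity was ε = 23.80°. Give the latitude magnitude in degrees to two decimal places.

66.20°

The polar circle is the lowest latitude that experiences at least one full rotation of continuous darkness at the northern-summer solstice; it lies at |φ| = 90° − ε = 90° − 23.80° = 66.20°.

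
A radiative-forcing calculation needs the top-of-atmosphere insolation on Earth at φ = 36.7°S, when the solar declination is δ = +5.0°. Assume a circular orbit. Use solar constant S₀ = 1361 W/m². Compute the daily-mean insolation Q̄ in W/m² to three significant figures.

cos H₀ = −tan(-36.7°) tan(+5.000°) = 0.0652, H₀ = 1.5055 rad.
Bracket: H₀ sin φ sin δ + cos φ cos δ sin H₀ = 1.5055×-0.59763×0.08716 + 0.80178×0.99619×0.99787 = -0.078421 + 0.797024 = 0.718603.
Q̄ = (S₀/π) × [bracket] = (1361/π) × 0.718603 = 311.3 W/m².

Q̄ ≈ 311 W/m²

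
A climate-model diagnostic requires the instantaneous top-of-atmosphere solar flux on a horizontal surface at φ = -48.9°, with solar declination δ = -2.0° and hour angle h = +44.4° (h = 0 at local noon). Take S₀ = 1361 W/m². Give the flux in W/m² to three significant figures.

cos θ_z = sin φ sin δ + cos φ cos δ cos h = 0.026299 + 0.469391 = 0.495690.
Flux = S₀ · cos θ_z = 1361 × 0.495690 = 674.6 W/m².

675 W/m²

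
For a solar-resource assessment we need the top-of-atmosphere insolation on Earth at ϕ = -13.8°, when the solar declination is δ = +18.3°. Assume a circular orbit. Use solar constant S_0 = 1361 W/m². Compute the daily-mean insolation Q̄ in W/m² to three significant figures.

Q̄ ≈ 350 W/m²

cos h₀ = −tan(-13.8°) tan(+18.300°) = 0.0812, h₀ = 1.4895 rad.
Bracket: h₀ sin ϕ sin δ + cos ϕ cos δ sin h₀ = 1.4895×-0.23853×0.31399 + 0.97113×0.94943×0.99670 = -0.111558 + 0.918977 = 0.807419.
Q̄ = (S_0/π) × [bracket] = (1361/π) × 0.807419 = 349.8 W/m².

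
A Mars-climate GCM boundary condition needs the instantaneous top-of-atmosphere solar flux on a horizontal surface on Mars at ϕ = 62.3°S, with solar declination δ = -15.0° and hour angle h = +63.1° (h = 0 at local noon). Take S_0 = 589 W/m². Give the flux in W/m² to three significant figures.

cos θ_z = sin ϕ sin δ + cos ϕ cos δ cos h = 0.229157 + 0.203145 = 0.432302.
Flux = S_0 · cos θ_z = 589 × 0.432302 = 254.6 W/m².

255 W/m²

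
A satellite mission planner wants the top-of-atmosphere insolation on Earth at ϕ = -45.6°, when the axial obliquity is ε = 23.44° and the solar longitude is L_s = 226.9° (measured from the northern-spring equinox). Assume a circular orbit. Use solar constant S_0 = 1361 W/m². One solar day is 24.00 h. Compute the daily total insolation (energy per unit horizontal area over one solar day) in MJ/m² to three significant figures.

38.5 MJ/m²

Solar declination: sin δ = sin ε · sin L_s = sin 23.44° × sin 226.9° = -0.29045, so δ = -16.885°.
cos h₀ = −tan(-45.6°) tan(-16.885°) = -0.3100, h₀ = 1.8859 rad.
Bracket: h₀ sin ϕ sin δ + cos ϕ cos δ sin h₀ = 1.8859×-0.71447×-0.29045 + 0.69966×0.95689×0.95075 = 0.391358 + 0.636525 = 1.027883.
Q̄ = (S_0/π) × [bracket] = (1361/π) × 1.027883 = 445.30 W/m².
Daily total = Q̄ × 24.00 h × 3600 s/h = 445.30 × 24.00 × 3600 / 10⁶ = 38.47 MJ/m².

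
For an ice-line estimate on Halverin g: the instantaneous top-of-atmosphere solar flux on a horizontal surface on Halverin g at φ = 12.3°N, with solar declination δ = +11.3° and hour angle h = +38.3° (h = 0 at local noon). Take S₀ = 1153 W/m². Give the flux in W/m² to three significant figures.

915 W/m²

cos θ_z = sin φ sin δ + cos φ cos δ cos h = 0.041742 + 0.751898 = 0.793640.
Flux = S₀ · cos θ_z = 1153 × 0.793640 = 915.1 W/m².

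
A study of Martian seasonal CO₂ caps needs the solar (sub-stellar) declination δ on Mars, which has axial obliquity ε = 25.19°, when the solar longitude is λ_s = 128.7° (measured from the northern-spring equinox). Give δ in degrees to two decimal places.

δ = +19.40°

sin δ = sin ε · sin λ_s = sin 25.19° × sin 128.7° = 0.332168.
δ = arcsin(0.332168) = +19.40°.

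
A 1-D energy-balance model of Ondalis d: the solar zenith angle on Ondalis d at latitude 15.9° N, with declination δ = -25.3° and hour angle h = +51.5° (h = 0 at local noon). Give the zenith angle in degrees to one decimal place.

θ_z = 64.9°

cos θ_z = sin ϕ sin δ + cos ϕ cos δ cos h = -0.117079 + 0.541272 = 0.424193.
θ_z = arccos(0.424193) = 64.9°.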